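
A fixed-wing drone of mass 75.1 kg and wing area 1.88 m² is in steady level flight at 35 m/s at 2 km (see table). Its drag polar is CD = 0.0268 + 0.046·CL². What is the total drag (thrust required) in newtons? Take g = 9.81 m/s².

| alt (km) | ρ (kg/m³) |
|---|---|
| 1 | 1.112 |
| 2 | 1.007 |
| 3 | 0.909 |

D = 52.6 N

At 2 km, from the table: ρ = 1.007 kg/m³.
In steady level flight, lift balances weight: W = mg = 75.1 × 9.81 = 736.73 N.
Dynamic pressure q = 0.5 × 1.007 × 35² = 616.8 Pa.
CL = W/(q·S) = 736.73 / (616.8 × 1.88) = 0.6354.
CD = 0.0268 + 0.046 × 0.6354² = 0.04537.
D = q·S·CD = 616.8 × 1.88 × 0.04537 = 52.61 N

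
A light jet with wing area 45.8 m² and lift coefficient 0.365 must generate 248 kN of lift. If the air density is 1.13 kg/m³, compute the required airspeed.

v = 162 m/s

L = ½ρv²S·CL ⇒ v = √(2L/(ρ·S·CL))
v = √(2 × 2.48×10^5 / (1.13 × 45.8 × 0.365)) = √26260 = 162 m/s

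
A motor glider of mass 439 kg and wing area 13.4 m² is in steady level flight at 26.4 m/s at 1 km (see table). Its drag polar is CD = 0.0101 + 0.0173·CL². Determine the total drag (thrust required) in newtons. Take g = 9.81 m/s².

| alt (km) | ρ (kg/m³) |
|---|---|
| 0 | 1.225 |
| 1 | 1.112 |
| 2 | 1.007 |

At 1 km, from the table: ρ = 1.112 kg/m³.
Weight W = mg = 439 × 9.81 = 4306.6 N; in level flight L = W.
Dynamic pressure q = 0.5 × 1.112 × 26.4² = 387.5 Pa.
CL = 2W/(ρv²S) = 2×4306.6/(1.112×26.4²×13.4) = 0.8294.
CD = 0.0101 + 0.0173 × 0.8294² = 0.022.
D = q·S·CD = 387.5 × 13.4 × 0.022 = 114.2 N

D = 114 N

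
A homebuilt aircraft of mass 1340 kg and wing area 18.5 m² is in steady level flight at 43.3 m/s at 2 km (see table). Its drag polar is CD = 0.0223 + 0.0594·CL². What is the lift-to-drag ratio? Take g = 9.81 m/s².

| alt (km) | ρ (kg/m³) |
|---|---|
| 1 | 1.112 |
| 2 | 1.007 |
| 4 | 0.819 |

L/D = 13.5

At 2 km, from the table: ρ = 1.007 kg/m³.
In steady level flight, lift balances weight: W = mg = 1340 × 9.81 = 13145 N.
Dynamic pressure q = 0.5 × 1.007 × 43.3² = 944 Pa.
Required CL = L/(qS) = 13145/(944·18.5) = 0.7527.
CD = 0.0223 + 0.0594 × 0.7527² = 0.05595.
L/D = CL/CD = 0.7527 / 0.05595 = 13.5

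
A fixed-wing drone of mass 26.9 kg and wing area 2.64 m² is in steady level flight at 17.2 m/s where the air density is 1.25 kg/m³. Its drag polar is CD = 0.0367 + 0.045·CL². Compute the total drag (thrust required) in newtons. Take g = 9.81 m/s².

In steady level flight, lift balances weight: W = mg = 26.9 × 9.81 = 263.89 N.
Dynamic pressure q = 0.5 × 1.25 × 17.2² = 184.9 Pa.
CL = W/(q·S) = 263.89 / (184.9 × 2.64) = 0.5406.
CD = 0.0367 + 0.045 × 0.5406² = 0.04985.
D = q·S·CD = 184.9 × 2.64 × 0.04985 = 24.33 N

D = 24.3 N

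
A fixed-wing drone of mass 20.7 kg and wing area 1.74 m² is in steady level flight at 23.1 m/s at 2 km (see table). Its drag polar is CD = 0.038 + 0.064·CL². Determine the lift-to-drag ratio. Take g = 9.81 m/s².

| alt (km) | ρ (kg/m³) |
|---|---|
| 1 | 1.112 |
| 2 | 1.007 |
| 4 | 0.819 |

At 2 km, from the table: ρ = 1.007 kg/m³.
Weight W = mg = 20.7 × 9.81 = 203.07 N; in level flight L = W.
q = ½ρv² = ½ × 1.007 × 23.1² = 268.7 Pa.
CL = 2W/(ρv²S) = 2×203.07/(1.007×23.1²×1.74) = 0.4344.
CD = 0.038 + 0.064 × 0.4344² = 0.05008.
L/D = CL/CD = 0.4344 / 0.05008 = 8.67

L/D = 8.67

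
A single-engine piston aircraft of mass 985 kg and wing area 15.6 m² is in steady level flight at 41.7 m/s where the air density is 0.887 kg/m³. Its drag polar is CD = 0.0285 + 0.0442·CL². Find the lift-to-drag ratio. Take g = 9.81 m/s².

In steady level flight, lift balances weight: W = mg = 985 × 9.81 = 9662.9 N.
Dynamic pressure q = 0.5 × 0.887 × 41.7² = 771.2 Pa.
CL = W/(q·S) = 9662.9 / (771.2 × 15.6) = 0.8032.
CD = 0.0285 + 0.0442 × 0.8032² = 0.05701.
L/D = CL/CD = 0.8032 / 0.05701 = 14.1

L/D = 14.1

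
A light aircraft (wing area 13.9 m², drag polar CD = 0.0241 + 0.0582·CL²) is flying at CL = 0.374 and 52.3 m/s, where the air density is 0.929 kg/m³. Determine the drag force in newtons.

D = 569 N

CD = 0.0241 + 0.0582 × 0.374² = 0.03224
D = ½ρv²S·CD = ½ × 0.929 × 52.3² × 13.9 × 0.03224 = 569 N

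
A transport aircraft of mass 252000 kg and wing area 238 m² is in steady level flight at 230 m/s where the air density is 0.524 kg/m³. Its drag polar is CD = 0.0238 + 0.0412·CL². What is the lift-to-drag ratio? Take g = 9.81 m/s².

L/D = 16

Level flight ⇒ L = W = m·g = 252000 × 9.81 = 2.4721×10^6 N.
Dynamic pressure q = 0.5 × 0.524 × 230² = 13860 Pa.
CL = W/(q·S) = 2.4721×10^6 / (13860 × 238) = 0.7494.
CD = 0.0238 + 0.0412 × 0.7494² = 0.04694.
L/D = CL/CD = 0.7494 / 0.04694 = 16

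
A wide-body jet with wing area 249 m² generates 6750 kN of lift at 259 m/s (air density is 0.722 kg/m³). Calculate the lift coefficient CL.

CL = 1.12

From L = ½ρv²S·CL, rearranging gives CL = 2L/(ρv²S).
CL = 2 × 6.75×10^6 / (0.722 × 259² × 249) = 1.12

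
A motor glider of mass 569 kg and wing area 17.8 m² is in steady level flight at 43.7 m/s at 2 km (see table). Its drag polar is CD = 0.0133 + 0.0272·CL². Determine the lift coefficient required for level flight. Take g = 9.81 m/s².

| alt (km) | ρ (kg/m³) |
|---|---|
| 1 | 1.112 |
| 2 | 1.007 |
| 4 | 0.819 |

CL = 0.326

At 2 km, from the table: ρ = 1.007 kg/m³.
Weight W = mg = 569 × 9.81 = 5581.9 N; in level flight L = W.
q = ½ρv² = ½ × 1.007 × 43.7² = 961.5 Pa.
Required CL = L/(qS) = 5581.9/(961.5·17.8) = 0.3261.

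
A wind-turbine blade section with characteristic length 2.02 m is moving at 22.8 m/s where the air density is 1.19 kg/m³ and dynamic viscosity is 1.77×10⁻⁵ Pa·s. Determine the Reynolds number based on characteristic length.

Re = 3.1×10^6

Re = ρ·v·c/μ = 1.19 × 22.8 × 2.02 / (1.77×10⁻⁵) = 3.1×10^6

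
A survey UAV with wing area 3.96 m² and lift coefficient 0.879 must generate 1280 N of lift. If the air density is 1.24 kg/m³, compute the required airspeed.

v = 24.4 m/s

L = ½ρv²S·CL ⇒ v = √(2L/(ρ·S·CL))
v = √(2 × 1280 / (1.24 × 3.96 × 0.879)) = √593.1 = 24.4 m/s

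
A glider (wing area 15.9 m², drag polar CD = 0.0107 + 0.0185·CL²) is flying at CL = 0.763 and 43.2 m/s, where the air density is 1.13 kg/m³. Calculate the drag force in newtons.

CD = 0.0107 + 0.0185 × 0.763² = 0.02147
D = ½ρv²S·CD = ½ × 1.13 × 43.2² × 15.9 × 0.02147 = 360 N

D = 360 N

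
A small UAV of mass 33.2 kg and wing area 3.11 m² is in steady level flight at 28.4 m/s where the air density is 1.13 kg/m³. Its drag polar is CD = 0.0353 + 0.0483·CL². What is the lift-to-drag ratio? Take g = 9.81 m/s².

L/D = 6.07

Weight W = mg = 33.2 × 9.81 = 325.69 N; in level flight L = W.
Dynamic pressure q = 0.5 × 1.13 × 28.4² = 455.7 Pa.
Required CL = L/(qS) = 325.69/(455.7·3.11) = 0.2298.
CD = 0.0353 + 0.0483 × 0.2298² = 0.03785.
L/D = CL/CD = 0.2298 / 0.03785 = 6.07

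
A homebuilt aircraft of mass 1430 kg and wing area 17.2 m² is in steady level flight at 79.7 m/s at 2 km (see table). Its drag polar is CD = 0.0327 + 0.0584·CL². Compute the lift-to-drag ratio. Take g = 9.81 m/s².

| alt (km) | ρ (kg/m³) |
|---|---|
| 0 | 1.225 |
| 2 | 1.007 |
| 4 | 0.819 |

L/D = 6.99

At 2 km, from the table: ρ = 1.007 kg/m³.
In steady level flight, lift balances weight: W = mg = 1430 × 9.81 = 14028 N.
q = ½ρv² = ½ × 1.007 × 79.7² = 3198 Pa.
Required CL = L/(qS) = 14028/(3198·17.2) = 0.255.
CD = 0.0327 + 0.0584 × 0.255² = 0.0365.
L/D = CL/CD = 0.255 / 0.0365 = 6.99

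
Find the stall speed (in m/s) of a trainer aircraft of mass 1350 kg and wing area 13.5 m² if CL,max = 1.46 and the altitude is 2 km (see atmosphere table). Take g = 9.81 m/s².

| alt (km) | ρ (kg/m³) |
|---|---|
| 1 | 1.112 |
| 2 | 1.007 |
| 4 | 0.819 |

At 2 km, from the table: ρ = 1.007 kg/m³.
At stall, lift equals weight: L = W = m·g = 1350 × 9.81 = 13240 N.
From L = ½ρV²S·CL,max = W: V_stall = √(2W/(ρSCL,max)) = √(2·13240/(1.007·13.5·1.46))
V_stall = √1334 = 36.5 m/s

V_stall = 36.5 m/s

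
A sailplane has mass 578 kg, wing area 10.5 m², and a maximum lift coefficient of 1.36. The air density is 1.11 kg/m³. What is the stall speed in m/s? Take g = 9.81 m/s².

V_stall = 26.7 m/s

At stall, lift equals weight: L = W = m·g = 578 × 9.81 = 5670 N.
V_stall = √(2W/(ρ·S·CL,max)) = √(2 × 5670 / (1.11 × 10.5 × 1.36))
V_stall = √715.4 = 26.7 m/s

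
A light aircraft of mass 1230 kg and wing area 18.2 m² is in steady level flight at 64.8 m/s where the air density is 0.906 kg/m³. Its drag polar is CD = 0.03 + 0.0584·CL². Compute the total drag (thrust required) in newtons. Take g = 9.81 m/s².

Level flight ⇒ L = W = m·g = 1230 × 9.81 = 12066 N.
q = ½ρv² = ½ × 0.906 × 64.8² = 1902 Pa.
CL = W/(q·S) = 12066 / (1902 × 18.2) = 0.3485.
CD = 0.03 + 0.0584 × 0.3485² = 0.03709.
D = q·S·CD = 1902 × 18.2 × 0.03709 = 1284 N

D = 1280 N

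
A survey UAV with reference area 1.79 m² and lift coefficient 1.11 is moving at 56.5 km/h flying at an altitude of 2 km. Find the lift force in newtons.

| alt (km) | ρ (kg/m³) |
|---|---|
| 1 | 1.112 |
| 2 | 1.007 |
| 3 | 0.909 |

L = 246 N

At 2 km, from the table: ρ = 1.007 kg/m³.
Convert speed: v = 56.5 km/h ÷ 3.6 = 15.69 m/s.
Dynamic pressure q = ½ρv² = ½ × 1.007 × 15.69² = 124 Pa.
L = q·S·CL = 124 × 1.79 × 1.11 = 246 N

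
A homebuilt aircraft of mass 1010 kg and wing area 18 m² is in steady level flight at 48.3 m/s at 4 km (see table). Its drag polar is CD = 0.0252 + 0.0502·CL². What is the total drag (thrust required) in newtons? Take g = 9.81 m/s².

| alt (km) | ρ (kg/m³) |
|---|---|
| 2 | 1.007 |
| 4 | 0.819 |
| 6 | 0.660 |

D = 720 N

At 4 km, from the table: ρ = 0.819 kg/m³.
Weight W = mg = 1010 × 9.81 = 9908.1 N; in level flight L = W.
Dynamic pressure q = 0.5 × 0.819 × 48.3² = 955.3 Pa.
Required CL = L/(qS) = 9908.1/(955.3·18) = 0.5762.
CD = 0.0252 + 0.0502 × 0.5762² = 0.04187.
D = q·S·CD = 955.3 × 18 × 0.04187 = 719.9 N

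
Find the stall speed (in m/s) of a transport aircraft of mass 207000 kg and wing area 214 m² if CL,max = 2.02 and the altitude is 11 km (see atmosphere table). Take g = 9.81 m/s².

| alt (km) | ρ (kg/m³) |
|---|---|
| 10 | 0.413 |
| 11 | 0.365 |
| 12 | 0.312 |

V_stall = 160 m/s

At 11 km, from the table: ρ = 0.365 kg/m³.
At stall, lift equals weight: L = W = m·g = 207000 × 9.81 = 2.031×10^6 N.
From L = ½ρV²S·CL,max = W: V_stall = √(2W/(ρSCL,max)) = √(2·2.031×10^6/(0.365·214·2.02))
V_stall = √25740 = 160 m/s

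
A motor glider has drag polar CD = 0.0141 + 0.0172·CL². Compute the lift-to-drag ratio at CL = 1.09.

CD = 0.0141 + 0.0172 × 1.09² = 0.03454
L/D = CL/CD = 1.09 / 0.03454 = 31.6

L/D = 31.6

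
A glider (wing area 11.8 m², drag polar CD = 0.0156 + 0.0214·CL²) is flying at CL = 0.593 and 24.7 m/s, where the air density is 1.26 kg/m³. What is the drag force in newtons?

CD = 0.0156 + 0.0214 × 0.593² = 0.02313
D = ½ρv²S·CD = ½ × 1.26 × 24.7² × 11.8 × 0.02313 = 105 N

D = 105 N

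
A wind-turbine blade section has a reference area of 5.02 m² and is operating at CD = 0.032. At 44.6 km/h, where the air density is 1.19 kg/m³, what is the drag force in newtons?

D = 14.7 N

Convert speed: v = 44.6 km/h ÷ 3.6 = 12.39 m/s.
D = ½ρv²S·CD = ½ × 1.19 × 12.39² × 5.02 × 0.032 = 14.7 N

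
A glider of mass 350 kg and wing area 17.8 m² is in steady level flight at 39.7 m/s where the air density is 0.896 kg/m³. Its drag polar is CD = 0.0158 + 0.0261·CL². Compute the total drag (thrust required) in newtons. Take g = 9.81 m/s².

Weight W = mg = 350 × 9.81 = 3433.5 N; in level flight L = W.
q = ½ρv² = ½ × 0.896 × 39.7² = 706.1 Pa.
Required CL = L/(qS) = 3433.5/(706.1·17.8) = 0.2732.
CD = 0.0158 + 0.0261 × 0.2732² = 0.01775.
D = q·S·CD = 706.1 × 17.8 × 0.01775 = 223.1 N

D = 223 N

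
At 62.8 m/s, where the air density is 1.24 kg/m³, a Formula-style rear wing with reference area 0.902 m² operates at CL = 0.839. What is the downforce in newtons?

Dynamic pressure q = ½ρv² = ½ × 1.24 × 62.8² = 2445 Pa.
L = q·S·CL = 2445 × 0.902 × 0.839 = 1850 N

L = 1850 N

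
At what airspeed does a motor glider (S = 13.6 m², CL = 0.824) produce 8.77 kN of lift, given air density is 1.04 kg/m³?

v = 38.8 m/s

L = ½ρv²S·CL ⇒ v = √(2L/(ρ·S·CL))
v = √(2 × 8770 / (1.04 × 13.6 × 0.824)) = √1505 = 38.8 m/s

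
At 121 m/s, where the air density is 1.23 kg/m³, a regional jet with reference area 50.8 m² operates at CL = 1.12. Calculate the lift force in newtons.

L = 5.12×10^5 N

L = ½ρv²S·CL = ½ × 1.23 × 121² × 50.8 × 1.12 = 5.12×10^5 N ≈ 512 kN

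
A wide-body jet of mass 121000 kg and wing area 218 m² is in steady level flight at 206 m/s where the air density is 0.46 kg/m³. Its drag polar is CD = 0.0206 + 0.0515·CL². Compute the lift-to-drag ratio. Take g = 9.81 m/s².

L/D = 15.2

In steady level flight, lift balances weight: W = mg = 121000 × 9.81 = 1.187×10^6 N.
Dynamic pressure q = 0.5 × 0.46 × 206² = 9760 Pa.
Required CL = L/(qS) = 1.187×10^6/(9760·218) = 0.5579.
CD = 0.0206 + 0.0515 × 0.5579² = 0.03663.
L/D = CL/CD = 0.5579 / 0.03663 = 15.2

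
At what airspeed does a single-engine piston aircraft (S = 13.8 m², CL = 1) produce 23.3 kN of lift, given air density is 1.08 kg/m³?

v = 55.9 m/s

L = ½ρv²S·CL ⇒ v = √(2L/(ρ·S·CL))
v = √(2 × 23300 / (1.08 × 13.8 × 1)) = √3127 = 55.9 m/s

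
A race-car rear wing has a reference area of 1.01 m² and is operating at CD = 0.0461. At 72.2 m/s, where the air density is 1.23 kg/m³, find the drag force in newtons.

D = 149 N

Dynamic pressure q = ½ρv² = ½ × 1.23 × 72.2² = 3206 Pa.
D = q·S·CD = 3206 × 1.01 × 0.0461 = 149 N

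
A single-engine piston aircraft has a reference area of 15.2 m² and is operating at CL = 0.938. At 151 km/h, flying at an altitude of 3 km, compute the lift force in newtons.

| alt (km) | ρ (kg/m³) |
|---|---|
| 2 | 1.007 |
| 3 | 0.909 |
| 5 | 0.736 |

L = 11400 N

At 3 km, from the table: ρ = 0.909 kg/m³.
Convert speed: v = 151 km/h ÷ 3.6 = 41.94 m/s.
Dynamic pressure q = ½ρv² = ½ × 0.909 × 41.94² = 799.6 Pa.
L = q·S·CL = 799.6 × 15.2 × 0.938 = 11400 N ≈ 11.4 kN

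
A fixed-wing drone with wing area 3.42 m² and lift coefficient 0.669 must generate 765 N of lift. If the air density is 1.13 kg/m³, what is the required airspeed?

v = 24.3 m/s

L = ½ρv²S·CL ⇒ v = √(2L/(ρ·S·CL))
v = √(2 × 765 / (1.13 × 3.42 × 0.669)) = √591.8 = 24.3 m/s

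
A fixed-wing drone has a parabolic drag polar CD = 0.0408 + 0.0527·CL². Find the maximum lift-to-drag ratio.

(L/D)max = 10.8

For CD = CD0 + K·CL², (L/D)max occurs at CL* = √(CD0/K) and equals 1/(2√(K·CD0)).
(L/D)max = 1/(2√(0.0527 × 0.0408)) = 1/(2 × 0.04637) = 10.8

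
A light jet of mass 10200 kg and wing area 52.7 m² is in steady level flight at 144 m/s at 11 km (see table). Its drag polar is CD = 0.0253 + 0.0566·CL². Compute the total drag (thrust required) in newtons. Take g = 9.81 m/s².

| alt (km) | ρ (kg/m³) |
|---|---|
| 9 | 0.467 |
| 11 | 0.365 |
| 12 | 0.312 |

D = 7890 N

At 11 km, from the table: ρ = 0.365 kg/m³.
In steady level flight, lift balances weight: W = mg = 10200 × 9.81 = 1.0006×10^5 N.
Dynamic pressure q = 0.5 × 0.365 × 144² = 3784 Pa.
Required CL = L/(qS) = 1.0006×10^5/(3784·52.7) = 0.5017.
CD = 0.0253 + 0.0566 × 0.5017² = 0.03955.
D = q·S·CD = 3784 × 52.7 × 0.03955 = 7887 N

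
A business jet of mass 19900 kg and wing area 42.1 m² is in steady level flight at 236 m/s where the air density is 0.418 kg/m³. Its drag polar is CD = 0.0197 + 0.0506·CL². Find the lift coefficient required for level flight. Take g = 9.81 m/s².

CL = 0.398

Level flight ⇒ L = W = m·g = 19900 × 9.81 = 1.9522×10^5 N.
Dynamic pressure q = 0.5 × 0.418 × 236² = 11640 Pa.
Required CL = L/(qS) = 1.9522×10^5/(11640·42.1) = 0.3984.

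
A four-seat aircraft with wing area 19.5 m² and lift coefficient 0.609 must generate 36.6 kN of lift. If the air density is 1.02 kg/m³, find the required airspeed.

v = 77.7 m/s

L = ½ρv²S·CL ⇒ v = √(2L/(ρ·S·CL))
v = √(2 × 36600 / (1.02 × 19.5 × 0.609)) = √6043 = 77.7 m/s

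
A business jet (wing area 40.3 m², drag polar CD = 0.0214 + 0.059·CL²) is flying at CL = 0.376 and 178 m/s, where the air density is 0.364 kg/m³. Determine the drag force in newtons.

D = 6910 N

CD = 0.0214 + 0.059 × 0.376² = 0.02974
D = ½ρv²S·CD = ½ × 0.364 × 178² × 40.3 × 0.02974 = 6910 N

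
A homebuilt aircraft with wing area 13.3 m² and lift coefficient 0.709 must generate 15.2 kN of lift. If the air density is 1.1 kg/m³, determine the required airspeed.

L = ½ρv²S·CL ⇒ v = √(2L/(ρ·S·CL))
v = √(2 × 15200 / (1.1 × 13.3 × 0.709)) = √2931 = 54.1 m/s

v = 54.1 m/s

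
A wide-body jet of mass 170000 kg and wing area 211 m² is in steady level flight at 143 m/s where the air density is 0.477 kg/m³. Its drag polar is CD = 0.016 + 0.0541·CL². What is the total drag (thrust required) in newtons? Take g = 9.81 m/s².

D = 1.63×10^5 N

Level flight ⇒ L = W = m·g = 170000 × 9.81 = 1.6677×10^6 N.
Dynamic pressure q = 0.5 × 0.477 × 143² = 4877 Pa.
CL = W/(q·S) = 1.6677×10^6 / (4877 × 211) = 1.621.
CD = 0.016 + 0.0541 × 1.621² = 0.1581.
D = q·S·CD = 4877 × 211 × 0.1581 = 1.627×10^5 N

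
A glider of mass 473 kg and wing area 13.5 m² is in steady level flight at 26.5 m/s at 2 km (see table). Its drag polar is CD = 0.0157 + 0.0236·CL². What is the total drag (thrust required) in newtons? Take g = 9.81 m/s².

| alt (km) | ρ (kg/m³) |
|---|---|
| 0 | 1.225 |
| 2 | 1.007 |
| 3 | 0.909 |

D = 181 N

At 2 km, from the table: ρ = 1.007 kg/m³.
In steady level flight, lift balances weight: W = mg = 473 × 9.81 = 4640.1 N.
q = ½ρv² = ½ × 1.007 × 26.5² = 353.6 Pa.
CL = 2W/(ρv²S) = 2×4640.1/(1.007×26.5²×13.5) = 0.9721.
CD = 0.0157 + 0.0236 × 0.9721² = 0.038.
D = q·S·CD = 353.6 × 13.5 × 0.038 = 181.4 N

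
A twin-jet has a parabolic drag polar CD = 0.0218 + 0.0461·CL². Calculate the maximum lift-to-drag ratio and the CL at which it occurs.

(L/D)max = 15.8, at CL = 0.688

For CD = CD0 + K·CL², (L/D)max occurs at CL* = √(CD0/K) and equals 1/(2√(K·CD0)).
(L/D)max = 1/(2√(0.0461 × 0.0218)) = 1/(2 × 0.0317) = 15.8
CL* = √(0.0218/0.0461) = 0.688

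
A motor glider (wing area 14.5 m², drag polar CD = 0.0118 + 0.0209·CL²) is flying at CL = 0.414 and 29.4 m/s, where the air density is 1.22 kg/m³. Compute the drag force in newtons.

CD = 0.0118 + 0.0209 × 0.414² = 0.01538
D = ½ρv²S·CD = ½ × 1.22 × 29.4² × 14.5 × 0.01538 = 118 N

D = 118 N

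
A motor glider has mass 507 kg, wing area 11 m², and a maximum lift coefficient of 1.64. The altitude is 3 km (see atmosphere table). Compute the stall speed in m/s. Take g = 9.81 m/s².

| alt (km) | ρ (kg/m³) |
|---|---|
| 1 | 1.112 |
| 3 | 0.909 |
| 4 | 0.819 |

V_stall = 24.6 m/s

At 3 km, from the table: ρ = 0.909 kg/m³.
Weight W = mg = 507 × 9.81 = 4974 N.
From L = ½ρV²S·CL,max = W: V_stall = √(2W/(ρSCL,max)) = √(2·4974/(0.909·11·1.64))
V_stall = √606.6 = 24.6 m/s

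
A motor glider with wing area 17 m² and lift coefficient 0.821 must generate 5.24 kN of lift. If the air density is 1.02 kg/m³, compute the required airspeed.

L = ½ρv²S·CL ⇒ v = √(2L/(ρ·S·CL))
v = √(2 × 5240 / (1.02 × 17 × 0.821)) = √736.2 = 27.1 m/s

v = 27.1 m/s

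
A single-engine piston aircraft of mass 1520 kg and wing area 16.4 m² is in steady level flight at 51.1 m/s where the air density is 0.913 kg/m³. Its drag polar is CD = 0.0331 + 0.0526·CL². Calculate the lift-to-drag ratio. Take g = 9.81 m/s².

Level flight ⇒ L = W = m·g = 1520 × 9.81 = 14911 N.
q = ½ρv² = ½ × 0.913 × 51.1² = 1192 Pa.
CL = W/(q·S) = 14911 / (1192 × 16.4) = 0.7628.
CD = 0.0331 + 0.0526 × 0.7628² = 0.0637.
L/D = CL/CD = 0.7628 / 0.0637 = 12

L/D = 12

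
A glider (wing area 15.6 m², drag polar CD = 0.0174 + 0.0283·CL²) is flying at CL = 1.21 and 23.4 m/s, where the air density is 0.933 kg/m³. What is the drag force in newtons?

D = 234 N

CD = 0.0174 + 0.0283 × 1.21² = 0.05883
D = ½ρv²S·CD = ½ × 0.933 × 23.4² × 15.6 × 0.05883 = 234 N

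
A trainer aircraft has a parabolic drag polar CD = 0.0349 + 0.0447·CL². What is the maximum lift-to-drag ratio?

(L/D)max = 12.7

For CD = CD0 + K·CL², (L/D)max occurs at CL* = √(CD0/K) and equals 1/(2√(K·CD0)).
(L/D)max = 1/(2√(0.0447 × 0.0349)) = 1/(2 × 0.0395) = 12.7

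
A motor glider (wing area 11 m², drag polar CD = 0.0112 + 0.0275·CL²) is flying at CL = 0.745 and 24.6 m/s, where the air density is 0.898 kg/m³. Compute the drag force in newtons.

D = 79.1 N

CD = 0.0112 + 0.0275 × 0.745² = 0.02646
D = ½ρv²S·CD = ½ × 0.898 × 24.6² × 11 × 0.02646 = 79.1 N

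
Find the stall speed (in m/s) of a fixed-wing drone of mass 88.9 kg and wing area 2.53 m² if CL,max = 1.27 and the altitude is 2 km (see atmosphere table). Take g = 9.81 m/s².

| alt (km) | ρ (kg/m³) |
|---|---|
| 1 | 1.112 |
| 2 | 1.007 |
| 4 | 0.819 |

At 2 km, from the table: ρ = 1.007 kg/m³.
Weight W = mg = 88.9 × 9.81 = 872.1 N.
From L = ½ρV²S·CL,max = W: V_stall = √(2W/(ρSCL,max)) = √(2·872.1/(1.007·2.53·1.27))
V_stall = √539.1 = 23.2 m/s

V_stall = 23.2 m/s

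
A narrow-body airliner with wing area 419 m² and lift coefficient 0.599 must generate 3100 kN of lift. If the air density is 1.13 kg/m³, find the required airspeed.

v = 148 m/s

L = ½ρv²S·CL ⇒ v = √(2L/(ρ·S·CL))
v = √(2 × 3.1×10^6 / (1.13 × 419 × 0.599)) = √21860 = 148 m/s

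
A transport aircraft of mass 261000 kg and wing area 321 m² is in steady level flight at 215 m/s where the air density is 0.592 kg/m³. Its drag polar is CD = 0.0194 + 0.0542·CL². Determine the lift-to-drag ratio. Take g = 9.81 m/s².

Weight W = mg = 261000 × 9.81 = 2.5604×10^6 N; in level flight L = W.
Dynamic pressure q = 0.5 × 0.592 × 215² = 13680 Pa.
CL = 2W/(ρv²S) = 2×2.5604×10^6/(0.592×215²×321) = 0.583.
CD = 0.0194 + 0.0542 × 0.583² = 0.03782.
L/D = CL/CD = 0.583 / 0.03782 = 15.4

L/D = 15.4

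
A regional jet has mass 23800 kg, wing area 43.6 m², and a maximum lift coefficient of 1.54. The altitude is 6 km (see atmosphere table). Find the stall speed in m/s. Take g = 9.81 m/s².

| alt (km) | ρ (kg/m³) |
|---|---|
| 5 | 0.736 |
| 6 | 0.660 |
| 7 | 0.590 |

V_stall = 103 m/s

At 6 km, from the table: ρ = 0.660 kg/m³.
Weight W = mg = 23800 × 9.81 = 2.335×10^5 N.
From L = ½ρV²S·CL,max = W: V_stall = √(2W/(ρSCL,max)) = √(2·2.335×10^5/(0.66·43.6·1.54))
V_stall = √10540 = 103 m/s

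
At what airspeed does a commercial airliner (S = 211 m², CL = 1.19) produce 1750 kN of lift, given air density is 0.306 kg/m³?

v = 213 m/s

L = ½ρv²S·CL ⇒ v = √(2L/(ρ·S·CL))
v = √(2 × 1.75×10^6 / (0.306 × 211 × 1.19)) = √45550 = 213 m/s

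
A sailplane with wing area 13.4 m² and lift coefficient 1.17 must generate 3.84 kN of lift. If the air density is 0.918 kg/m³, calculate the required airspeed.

v = 23.1 m/s

L = ½ρv²S·CL ⇒ v = √(2L/(ρ·S·CL))
v = √(2 × 3840 / (0.918 × 13.4 × 1.17)) = √533.6 = 23.1 m/s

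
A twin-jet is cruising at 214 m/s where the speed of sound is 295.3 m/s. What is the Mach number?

M = v/a = 214 / 295.3 = 0.725

M = 0.725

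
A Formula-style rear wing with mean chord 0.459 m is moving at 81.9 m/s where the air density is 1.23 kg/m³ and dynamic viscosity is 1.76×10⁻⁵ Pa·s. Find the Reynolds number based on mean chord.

Re = ρ·v·c/μ = 1.23 × 81.9 × 0.459 / (1.76×10⁻⁵) = 2.63×10^6

Re = 2.63×10^6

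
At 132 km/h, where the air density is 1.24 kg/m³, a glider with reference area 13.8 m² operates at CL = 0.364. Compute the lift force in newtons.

L = 4190 N

Convert speed: v = 132 km/h ÷ 3.6 = 36.67 m/s.
Dynamic pressure q = ½ρv² = ½ × 1.24 × 36.67² = 833.6 Pa.
L = q·S·CL = 833.6 × 13.8 × 0.364 = 4190 N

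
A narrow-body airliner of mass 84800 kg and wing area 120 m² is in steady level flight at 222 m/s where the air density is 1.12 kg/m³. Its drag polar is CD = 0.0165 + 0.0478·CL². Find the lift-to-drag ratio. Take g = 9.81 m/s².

Weight W = mg = 84800 × 9.81 = 8.3189×10^5 N; in level flight L = W.
Dynamic pressure q = 0.5 × 1.12 × 222² = 27600 Pa.
Required CL = L/(qS) = 8.3189×10^5/(27600·120) = 0.2512.
CD = 0.0165 + 0.0478 × 0.2512² = 0.01952.
L/D = CL/CD = 0.2512 / 0.01952 = 12.9

L/D = 12.9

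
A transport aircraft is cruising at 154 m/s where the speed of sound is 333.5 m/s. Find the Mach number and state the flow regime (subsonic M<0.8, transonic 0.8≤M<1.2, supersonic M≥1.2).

M = v/a = 154 / 333.5 = 0.462
M = 0.462 → subsonic.

M = 0.462 (subsonic)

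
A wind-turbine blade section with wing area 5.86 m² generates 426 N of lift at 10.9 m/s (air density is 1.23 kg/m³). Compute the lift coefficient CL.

From L = ½ρv²S·CL, rearranging gives CL = 2L/(ρv²S).
CL = 2 × 426 / (1.23 × 10.9² × 5.86) = 0.995

CL = 0.995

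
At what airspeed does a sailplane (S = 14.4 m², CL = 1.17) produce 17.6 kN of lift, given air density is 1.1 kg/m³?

v = 43.6 m/s

L = ½ρv²S·CL ⇒ v = √(2L/(ρ·S·CL))
v = √(2 × 17600 / (1.1 × 14.4 × 1.17)) = √1899 = 43.6 m/s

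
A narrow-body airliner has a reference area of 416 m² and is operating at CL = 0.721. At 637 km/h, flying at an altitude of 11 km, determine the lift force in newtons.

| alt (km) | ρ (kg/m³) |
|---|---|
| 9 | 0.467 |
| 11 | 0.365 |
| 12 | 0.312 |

L = 1.71×10^6 N

At 11 km, from the table: ρ = 0.365 kg/m³.
Convert speed: v = 637 km/h ÷ 3.6 = 176.9 m/s.
Dynamic pressure q = ½ρv² = ½ × 0.365 × 176.9² = 5714 Pa.
L = q·S·CL = 5714 × 416 × 0.721 = 1.71×10^6 N ≈ 1710 kN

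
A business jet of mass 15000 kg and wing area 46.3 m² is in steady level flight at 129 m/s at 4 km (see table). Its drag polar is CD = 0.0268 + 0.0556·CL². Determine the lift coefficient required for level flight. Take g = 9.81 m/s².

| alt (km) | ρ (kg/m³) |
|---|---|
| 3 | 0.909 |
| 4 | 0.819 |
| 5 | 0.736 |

At 4 km, from the table: ρ = 0.819 kg/m³.
Weight W = mg = 15000 × 9.81 = 1.4715×10^5 N; in level flight L = W.
Dynamic pressure q = 0.5 × 0.819 × 129² = 6814 Pa.
Required CL = L/(qS) = 1.4715×10^5/(6814·46.3) = 0.4664.

CL = 0.466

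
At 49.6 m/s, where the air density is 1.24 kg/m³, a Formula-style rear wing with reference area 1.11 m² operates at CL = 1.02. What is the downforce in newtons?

Dynamic pressure q = ½ρv² = ½ × 1.24 × 49.6² = 1525 Pa.
L = q·S·CL = 1525 × 1.11 × 1.02 = 1730 N

L = 1730 N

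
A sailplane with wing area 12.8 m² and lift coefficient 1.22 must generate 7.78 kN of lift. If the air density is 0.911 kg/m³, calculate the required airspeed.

v = 33.1 m/s

L = ½ρv²S·CL ⇒ v = √(2L/(ρ·S·CL))
v = √(2 × 7780 / (0.911 × 12.8 × 1.22)) = √1094 = 33.1 m/s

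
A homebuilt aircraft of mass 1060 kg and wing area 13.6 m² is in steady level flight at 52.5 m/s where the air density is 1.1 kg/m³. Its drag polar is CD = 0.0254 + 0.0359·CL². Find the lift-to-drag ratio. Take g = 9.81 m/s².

In steady level flight, lift balances weight: W = mg = 1060 × 9.81 = 10399 N.
q = ½ρv² = ½ × 1.1 × 52.5² = 1516 Pa.
CL = W/(q·S) = 10399 / (1516 × 13.6) = 0.5044.
CD = 0.0254 + 0.0359 × 0.5044² = 0.03453.
L/D = CL/CD = 0.5044 / 0.03453 = 14.6

L/D = 14.6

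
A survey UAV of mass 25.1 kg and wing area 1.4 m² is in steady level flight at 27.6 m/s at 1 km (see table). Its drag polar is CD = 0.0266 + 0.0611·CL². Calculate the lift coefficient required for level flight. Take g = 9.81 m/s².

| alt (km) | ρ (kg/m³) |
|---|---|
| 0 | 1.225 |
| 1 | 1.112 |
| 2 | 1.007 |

CL = 0.415

At 1 km, from the table: ρ = 1.112 kg/m³.
Level flight ⇒ L = W = m·g = 25.1 × 9.81 = 246.23 N.
Dynamic pressure q = 0.5 × 1.112 × 27.6² = 423.5 Pa.
CL = W/(q·S) = 246.23 / (423.5 × 1.4) = 0.4153.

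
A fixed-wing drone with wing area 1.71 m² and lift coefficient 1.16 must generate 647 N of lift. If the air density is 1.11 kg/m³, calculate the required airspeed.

v = 24.2 m/s

L = ½ρv²S·CL ⇒ v = √(2L/(ρ·S·CL))
v = √(2 × 647 / (1.11 × 1.71 × 1.16)) = √587.7 = 24.2 m/s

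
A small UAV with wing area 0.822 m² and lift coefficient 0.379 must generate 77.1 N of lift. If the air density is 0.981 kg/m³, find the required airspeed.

v = 22.5 m/s

L = ½ρv²S·CL ⇒ v = √(2L/(ρ·S·CL))
v = √(2 × 77.1 / (0.981 × 0.822 × 0.379)) = √504.6 = 22.5 m/s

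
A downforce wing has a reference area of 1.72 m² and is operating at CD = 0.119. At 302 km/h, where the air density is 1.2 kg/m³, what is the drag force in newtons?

Convert speed: v = 302 km/h ÷ 3.6 = 83.89 m/s.
D = ½ρv²S·CD = ½ × 1.2 × 83.89² × 1.72 × 0.119 = 864 N

D = 864 N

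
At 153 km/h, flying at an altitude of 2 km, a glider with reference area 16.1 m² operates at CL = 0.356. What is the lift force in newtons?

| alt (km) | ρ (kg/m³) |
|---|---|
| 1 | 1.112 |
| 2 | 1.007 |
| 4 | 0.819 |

At 2 km, from the table: ρ = 1.007 kg/m³.
Convert speed: v = 153 km/h ÷ 3.6 = 42.5 m/s.
Dynamic pressure q = ½ρv² = ½ × 1.007 × 42.5² = 909.4 Pa.
L = q·S·CL = 909.4 × 16.1 × 0.356 = 5210 N ≈ 5.21 kN

L = 5210 N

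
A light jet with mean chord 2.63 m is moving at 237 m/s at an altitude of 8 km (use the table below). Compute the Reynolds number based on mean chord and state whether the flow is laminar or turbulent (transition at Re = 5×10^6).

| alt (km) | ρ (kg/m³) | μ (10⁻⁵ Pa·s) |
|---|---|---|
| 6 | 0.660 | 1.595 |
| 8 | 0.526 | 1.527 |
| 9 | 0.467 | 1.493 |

Re = 2.15×10^7 (turbulent)

At 8 km, from the table: ρ = 0.526 kg/m³, μ = 1.527×10⁻⁵ Pa·s.
Re = ρ·v·c/μ = 0.526 × 237 × 2.63 / (1.527×10⁻⁵) = 2.15×10^7
Since 2.15×10^7 > 5×10^6, the flow is turbulent.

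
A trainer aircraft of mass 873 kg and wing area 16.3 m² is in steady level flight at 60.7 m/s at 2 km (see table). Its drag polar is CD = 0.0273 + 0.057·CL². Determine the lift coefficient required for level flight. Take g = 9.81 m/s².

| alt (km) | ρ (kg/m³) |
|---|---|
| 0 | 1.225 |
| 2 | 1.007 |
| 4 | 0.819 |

At 2 km, from the table: ρ = 1.007 kg/m³.
In steady level flight, lift balances weight: W = mg = 873 × 9.81 = 8564.1 N.
q = ½ρv² = ½ × 1.007 × 60.7² = 1855 Pa.
CL = W/(q·S) = 8564.1 / (1855 × 16.3) = 0.2832.

CL = 0.283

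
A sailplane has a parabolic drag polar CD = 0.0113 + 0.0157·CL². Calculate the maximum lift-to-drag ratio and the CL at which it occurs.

(L/D)max = 37.5, at CL = 0.848

For CD = CD0 + K·CL², (L/D)max occurs at CL* = √(CD0/K) and equals 1/(2√(K·CD0)).
(L/D)max = 1/(2√(0.0157 × 0.0113)) = 1/(2 × 0.01332) = 37.5
CL* = √(0.0113/0.0157) = 0.848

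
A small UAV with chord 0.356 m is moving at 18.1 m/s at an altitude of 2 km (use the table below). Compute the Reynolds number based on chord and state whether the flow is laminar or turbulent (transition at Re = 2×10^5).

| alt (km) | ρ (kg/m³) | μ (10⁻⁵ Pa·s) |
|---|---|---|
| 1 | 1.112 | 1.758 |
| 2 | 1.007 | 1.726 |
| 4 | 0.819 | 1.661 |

Re = 3.76×10^5 (turbulent)

At 2 km, from the table: ρ = 1.007 kg/m³, μ = 1.726×10⁻⁵ Pa·s.
Re = ρ·v·c/μ = 1.007 × 18.1 × 0.356 / (1.726×10⁻⁵) = 3.76×10^5
Since 3.76×10^5 > 2×10^5, the flow is turbulent.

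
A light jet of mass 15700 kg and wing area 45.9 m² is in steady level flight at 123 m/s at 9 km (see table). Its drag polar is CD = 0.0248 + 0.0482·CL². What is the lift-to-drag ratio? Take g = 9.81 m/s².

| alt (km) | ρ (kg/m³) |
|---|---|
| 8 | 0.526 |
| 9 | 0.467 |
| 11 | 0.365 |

At 9 km, from the table: ρ = 0.467 kg/m³.
Level flight ⇒ L = W = m·g = 15700 × 9.81 = 1.5402×10^5 N.
Dynamic pressure q = 0.5 × 0.467 × 123² = 3533 Pa.
CL = W/(q·S) = 1.5402×10^5 / (3533 × 45.9) = 0.9499.
CD = 0.0248 + 0.0482 × 0.9499² = 0.06829.
L/D = CL/CD = 0.9499 / 0.06829 = 13.9

L/D = 13.9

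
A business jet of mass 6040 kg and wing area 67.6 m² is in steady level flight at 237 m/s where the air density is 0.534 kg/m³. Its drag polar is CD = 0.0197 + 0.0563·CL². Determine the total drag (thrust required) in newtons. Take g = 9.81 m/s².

Level flight ⇒ L = W = m·g = 6040 × 9.81 = 59252 N.
Dynamic pressure q = 0.5 × 0.534 × 237² = 15000 Pa.
CL = W/(q·S) = 59252 / (15000 × 67.6) = 0.05845.
CD = 0.0197 + 0.0563 × 0.05845² = 0.01989.
D = q·S·CD = 15000 × 67.6 × 0.01989 = 20170 N

D = 20200 N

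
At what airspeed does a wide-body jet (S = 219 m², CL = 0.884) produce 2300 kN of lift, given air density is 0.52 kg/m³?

v = 214 m/s

L = ½ρv²S·CL ⇒ v = √(2L/(ρ·S·CL))
v = √(2 × 2.3×10^6 / (0.52 × 219 × 0.884)) = √45690 = 214 m/s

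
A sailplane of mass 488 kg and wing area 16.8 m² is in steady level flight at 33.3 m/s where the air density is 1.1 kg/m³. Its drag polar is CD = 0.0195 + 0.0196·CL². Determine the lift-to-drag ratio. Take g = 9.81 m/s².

L/D = 19.6

Level flight ⇒ L = W = m·g = 488 × 9.81 = 4787.3 N.
q = ½ρv² = ½ × 1.1 × 33.3² = 609.9 Pa.
CL = 2W/(ρv²S) = 2×4787.3/(1.1×33.3²×16.8) = 0.4672.
CD = 0.0195 + 0.0196 × 0.4672² = 0.02378.
L/D = CL/CD = 0.4672 / 0.02378 = 19.6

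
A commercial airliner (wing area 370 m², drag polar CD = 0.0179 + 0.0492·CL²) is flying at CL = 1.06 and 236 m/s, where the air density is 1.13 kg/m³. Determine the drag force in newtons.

CD = 0.0179 + 0.0492 × 1.06² = 0.07318
D = ½ρv²S·CD = ½ × 1.13 × 236² × 370 × 0.07318 = 8.52×10^5 N

D = 8.52×10^5 N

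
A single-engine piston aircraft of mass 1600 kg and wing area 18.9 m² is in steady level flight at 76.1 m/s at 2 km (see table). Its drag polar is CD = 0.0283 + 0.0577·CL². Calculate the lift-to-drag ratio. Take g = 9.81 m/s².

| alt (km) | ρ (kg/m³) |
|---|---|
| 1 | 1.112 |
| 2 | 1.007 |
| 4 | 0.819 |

L/D = 8.64

At 2 km, from the table: ρ = 1.007 kg/m³.
Weight W = mg = 1600 × 9.81 = 15696 N; in level flight L = W.
Dynamic pressure q = 0.5 × 1.007 × 76.1² = 2916 Pa.
Required CL = L/(qS) = 15696/(2916·18.9) = 0.2848.
CD = 0.0283 + 0.0577 × 0.2848² = 0.03298.
L/D = CL/CD = 0.2848 / 0.03298 = 8.64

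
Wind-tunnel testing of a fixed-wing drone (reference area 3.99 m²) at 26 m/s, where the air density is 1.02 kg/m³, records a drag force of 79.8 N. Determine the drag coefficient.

CD = 0.058

From D = ½ρv²S·CD, rearranging gives CD = 2D/(ρv²S).
CD = 2 × 79.8 / (1.02 × 26² × 3.99) = 0.058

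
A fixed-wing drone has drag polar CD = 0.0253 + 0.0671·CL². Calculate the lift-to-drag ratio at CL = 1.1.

L/D = 10.3

CD = 0.0253 + 0.0671 × 1.1² = 0.1065
L/D = CL/CD = 1.1 / 0.1065 = 10.3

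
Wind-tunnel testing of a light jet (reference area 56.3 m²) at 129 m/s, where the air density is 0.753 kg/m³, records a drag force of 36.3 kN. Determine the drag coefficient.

From D = ½ρv²S·CD, rearranging gives CD = 2D/(ρv²S).
CD = 2 × 36300 / (0.753 × 129² × 56.3) = 0.103

CD = 0.103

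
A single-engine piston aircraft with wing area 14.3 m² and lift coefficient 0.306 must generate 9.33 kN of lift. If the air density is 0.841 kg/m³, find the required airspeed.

v = 71.2 m/s

L = ½ρv²S·CL ⇒ v = √(2L/(ρ·S·CL))
v = √(2 × 9330 / (0.841 × 14.3 × 0.306)) = √5071 = 71.2 m/s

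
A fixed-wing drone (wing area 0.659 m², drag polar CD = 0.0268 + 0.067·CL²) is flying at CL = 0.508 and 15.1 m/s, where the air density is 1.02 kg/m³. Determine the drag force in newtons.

CD = 0.0268 + 0.067 × 0.508² = 0.04409
D = ½ρv²S·CD = ½ × 1.02 × 15.1² × 0.659 × 0.04409 = 3.38 N

D = 3.38 N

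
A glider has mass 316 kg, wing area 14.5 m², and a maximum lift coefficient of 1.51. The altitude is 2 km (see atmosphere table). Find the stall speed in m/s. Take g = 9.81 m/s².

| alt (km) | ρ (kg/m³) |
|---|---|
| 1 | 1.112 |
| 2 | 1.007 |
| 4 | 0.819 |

At 2 km, from the table: ρ = 1.007 kg/m³.
Stall occurs when L = W at CL,max. W = mg = 316 × 9.81 = 3100 N.
From L = ½ρV²S·CL,max = W: V_stall = √(2W/(ρSCL,max)) = √(2·3100/(1.007·14.5·1.51))
V_stall = √281.2 = 16.8 m/s

V_stall = 16.8 m/s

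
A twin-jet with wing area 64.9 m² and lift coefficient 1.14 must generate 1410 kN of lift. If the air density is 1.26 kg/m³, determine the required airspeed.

v = 174 m/s

L = ½ρv²S·CL ⇒ v = √(2L/(ρ·S·CL))
v = √(2 × 1.41×10^6 / (1.26 × 64.9 × 1.14)) = √30250 = 174 m/s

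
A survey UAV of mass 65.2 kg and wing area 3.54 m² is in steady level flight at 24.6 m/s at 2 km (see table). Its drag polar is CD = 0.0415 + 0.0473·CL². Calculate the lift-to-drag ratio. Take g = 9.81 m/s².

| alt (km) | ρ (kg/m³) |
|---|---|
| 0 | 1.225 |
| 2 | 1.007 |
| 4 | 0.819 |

At 2 km, from the table: ρ = 1.007 kg/m³.
Level flight ⇒ L = W = m·g = 65.2 × 9.81 = 639.61 N.
Dynamic pressure q = 0.5 × 1.007 × 24.6² = 304.7 Pa.
CL = 2W/(ρv²S) = 2×639.61/(1.007×24.6²×3.54) = 0.593.
CD = 0.0415 + 0.0473 × 0.593² = 0.05813.
L/D = CL/CD = 0.593 / 0.05813 = 10.2

L/D = 10.2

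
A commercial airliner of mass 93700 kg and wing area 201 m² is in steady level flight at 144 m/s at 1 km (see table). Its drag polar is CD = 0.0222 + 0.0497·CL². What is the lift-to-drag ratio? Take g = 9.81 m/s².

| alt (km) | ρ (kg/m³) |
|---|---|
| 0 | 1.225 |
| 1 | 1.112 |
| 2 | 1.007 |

At 1 km, from the table: ρ = 1.112 kg/m³.
In steady level flight, lift balances weight: W = mg = 93700 × 9.81 = 9.192×10^5 N.
q = ½ρv² = ½ × 1.112 × 144² = 11530 Pa.
Required CL = L/(qS) = 9.192×10^5/(11530·201) = 0.3967.
CD = 0.0222 + 0.0497 × 0.3967² = 0.03002.
L/D = CL/CD = 0.3967 / 0.03002 = 13.2

L/D = 13.2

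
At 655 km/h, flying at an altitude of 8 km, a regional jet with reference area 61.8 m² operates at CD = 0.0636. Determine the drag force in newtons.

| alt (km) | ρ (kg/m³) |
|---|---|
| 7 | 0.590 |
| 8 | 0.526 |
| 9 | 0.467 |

D = 34200 N

At 8 km, from the table: ρ = 0.526 kg/m³.
Convert speed: v = 655 km/h ÷ 3.6 = 181.9 m/s.
D = ½ρv²S·CD = ½ × 0.526 × 181.9² × 61.8 × 0.0636 = 34200 N ≈ 34.2 kN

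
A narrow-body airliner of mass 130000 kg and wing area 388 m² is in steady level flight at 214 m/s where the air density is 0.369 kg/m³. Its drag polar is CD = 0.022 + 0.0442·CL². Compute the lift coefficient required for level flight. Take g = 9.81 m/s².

CL = 0.389

Level flight ⇒ L = W = m·g = 130000 × 9.81 = 1.2753×10^6 N.
Dynamic pressure q = 0.5 × 0.369 × 214² = 8449 Pa.
CL = W/(q·S) = 1.2753×10^6 / (8449 × 388) = 0.389.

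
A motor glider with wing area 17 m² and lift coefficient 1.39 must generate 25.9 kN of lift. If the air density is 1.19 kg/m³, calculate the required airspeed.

v = 42.9 m/s

L = ½ρv²S·CL ⇒ v = √(2L/(ρ·S·CL))
v = √(2 × 25900 / (1.19 × 17 × 1.39)) = √1842 = 42.9 m/s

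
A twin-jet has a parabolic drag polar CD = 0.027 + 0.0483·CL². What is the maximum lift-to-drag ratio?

For CD = CD0 + K·CL², (L/D)max occurs at CL* = √(CD0/K) and equals 1/(2√(K·CD0)).
(L/D)max = 1/(2√(0.0483 × 0.027)) = 1/(2 × 0.03611) = 13.8

(L/D)max = 13.8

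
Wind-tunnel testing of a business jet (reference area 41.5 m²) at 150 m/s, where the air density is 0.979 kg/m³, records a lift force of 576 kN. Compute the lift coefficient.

CL = 1.26

From L = ½ρv²S·CL, rearranging gives CL = 2L/(ρv²S).
CL = 2 × 5.76×10^5 / (0.979 × 150² × 41.5) = 1.26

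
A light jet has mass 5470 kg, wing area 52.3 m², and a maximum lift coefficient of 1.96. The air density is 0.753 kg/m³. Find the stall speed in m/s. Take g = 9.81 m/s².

V_stall = 37.3 m/s

At stall, lift equals weight: L = W = m·g = 5470 × 9.81 = 53660 N.
From L = ½ρV²S·CL,max = W: V_stall = √(2W/(ρSCL,max)) = √(2·53660/(0.753·52.3·1.96))
V_stall = √1390 = 37.3 m/s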